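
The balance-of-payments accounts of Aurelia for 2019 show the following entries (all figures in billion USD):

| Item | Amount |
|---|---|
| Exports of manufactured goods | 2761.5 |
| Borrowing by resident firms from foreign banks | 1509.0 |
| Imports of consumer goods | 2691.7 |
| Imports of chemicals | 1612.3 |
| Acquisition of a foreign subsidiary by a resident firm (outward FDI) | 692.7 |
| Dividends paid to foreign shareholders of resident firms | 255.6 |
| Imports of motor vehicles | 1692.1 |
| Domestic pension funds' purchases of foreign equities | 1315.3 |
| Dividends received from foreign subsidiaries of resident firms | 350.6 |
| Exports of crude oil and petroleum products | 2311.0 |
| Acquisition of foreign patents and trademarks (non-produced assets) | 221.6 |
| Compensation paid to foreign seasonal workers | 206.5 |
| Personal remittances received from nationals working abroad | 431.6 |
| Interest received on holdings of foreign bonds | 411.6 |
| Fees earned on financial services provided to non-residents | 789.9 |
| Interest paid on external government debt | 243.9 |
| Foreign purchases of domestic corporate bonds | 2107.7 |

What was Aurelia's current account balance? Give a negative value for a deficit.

354.1

Goods: -1692.1 + 2761.5 - 1612.3 - 2691.7 + 2311.0 = -923.6
Services: 789.9
Primary income: 350.6 + 411.6 - 255.6 - 206.5 - 243.9 = 56.2
Secondary income: 431.6
Current account = (-923.6) + 789.9 + 56.2 + 431.6 = 354.1
(Excluded from the current account — financial account: borrowing by resident firms from foreign banks 1509.0, acquisition of a foreign subsidiary by a resident firm (outward FDI) 692.7, domestic pension funds' purchases of foreign equities 1315.3, foreign purchases of domestic corporate bonds 2107.7; capital account: acquisition of foreign patents and trademarks (non-produced assets) 221.6.)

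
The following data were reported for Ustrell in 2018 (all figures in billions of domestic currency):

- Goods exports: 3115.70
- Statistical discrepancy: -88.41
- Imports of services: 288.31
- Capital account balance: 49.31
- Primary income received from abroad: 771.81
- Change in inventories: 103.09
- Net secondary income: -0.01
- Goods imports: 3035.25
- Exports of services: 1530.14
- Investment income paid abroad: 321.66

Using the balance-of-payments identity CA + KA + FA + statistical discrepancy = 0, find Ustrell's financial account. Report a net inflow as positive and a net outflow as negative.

-1733.32

Goods balance = 3115.70 - 3035.25 = 80.45
Services balance = 1530.14 - 288.31 = 1241.83
Trade balance (goods + services) = 80.45 + 1241.83 = 1322.28
Net primary income = 771.81 - 321.66 = 450.15
Net secondary income = -0.01
Current account = 1322.28 + 450.15 + (-0.01) = 1772.42
Financial account = -(1772.42 + 49.31 + (-88.41)) = -1733.32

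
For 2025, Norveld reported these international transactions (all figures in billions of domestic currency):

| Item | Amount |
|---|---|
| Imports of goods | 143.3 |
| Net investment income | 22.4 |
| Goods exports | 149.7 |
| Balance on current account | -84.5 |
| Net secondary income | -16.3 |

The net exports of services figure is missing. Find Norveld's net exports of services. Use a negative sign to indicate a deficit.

-97.0

Current account = goods balance + services balance + net primary income + net secondary income
Sum of the known components = 12.5
Net exports of services = CA - (known components) = -84.5 - 12.5 = -97.0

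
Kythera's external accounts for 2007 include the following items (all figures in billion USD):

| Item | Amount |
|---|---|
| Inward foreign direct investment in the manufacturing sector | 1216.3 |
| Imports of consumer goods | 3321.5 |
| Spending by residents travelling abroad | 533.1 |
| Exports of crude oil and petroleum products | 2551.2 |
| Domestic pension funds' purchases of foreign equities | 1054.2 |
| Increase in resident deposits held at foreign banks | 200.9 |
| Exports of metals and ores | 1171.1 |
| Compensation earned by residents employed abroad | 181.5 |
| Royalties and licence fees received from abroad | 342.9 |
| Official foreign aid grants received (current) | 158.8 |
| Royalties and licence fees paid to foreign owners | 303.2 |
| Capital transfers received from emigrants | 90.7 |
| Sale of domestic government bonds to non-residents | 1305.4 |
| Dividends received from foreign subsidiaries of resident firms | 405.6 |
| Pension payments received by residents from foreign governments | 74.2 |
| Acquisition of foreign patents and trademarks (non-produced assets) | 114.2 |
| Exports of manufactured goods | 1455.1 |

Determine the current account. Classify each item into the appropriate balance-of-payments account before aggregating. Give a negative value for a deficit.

2182.6

Goods: 1455.1 + 1171.1 - 3321.5 + 2551.2 = 1855.9
Services: -533.1 + 342.9 - 303.2 = -493.4
Primary income: 181.5 + 405.6 = 587.1
Secondary income: 158.8 + 74.2 = 233.0
Current account = 1855.9 + (-493.4) + 587.1 + 233.0 = 2182.6
(Excluded from the current account — financial account: inward foreign direct investment in the manufacturing sector 1216.3, domestic pension funds' purchases of foreign equities 1054.2, increase in resident deposits held at foreign banks 200.9, sale of domestic government bonds to non-residents 1305.4; capital account: capital transfers received from emigrants 90.7, acquisition of foreign patents and trademarks (non-produced assets) 114.2.)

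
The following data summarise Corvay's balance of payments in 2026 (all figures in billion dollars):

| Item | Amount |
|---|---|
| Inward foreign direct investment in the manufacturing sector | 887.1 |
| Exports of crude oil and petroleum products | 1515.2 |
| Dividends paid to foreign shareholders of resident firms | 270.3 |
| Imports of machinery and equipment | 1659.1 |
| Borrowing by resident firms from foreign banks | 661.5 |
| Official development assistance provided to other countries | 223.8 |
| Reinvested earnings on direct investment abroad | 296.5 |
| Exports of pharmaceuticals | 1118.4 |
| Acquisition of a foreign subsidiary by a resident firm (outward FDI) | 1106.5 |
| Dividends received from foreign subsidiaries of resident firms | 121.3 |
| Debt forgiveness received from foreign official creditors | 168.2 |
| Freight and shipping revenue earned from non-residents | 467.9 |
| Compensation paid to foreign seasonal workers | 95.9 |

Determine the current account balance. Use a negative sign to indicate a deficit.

1270.2

Goods: 1118.4 - 1659.1 + 1515.2 = 974.5
Services: 467.9
Primary income: 121.3 - 270.3 - 95.9 + 296.5 = 51.6
Secondary income: -223.8
Current account = 974.5 + 467.9 + 51.6 + (-223.8) = 1270.2
(Excluded from the current account — financial account: inward foreign direct investment in the manufacturing sector 887.1, borrowing by resident firms from foreign banks 661.5, acquisition of a foreign subsidiary by a resident firm (outward FDI) 1106.5; capital account: debt forgiveness received from foreign official creditors 168.2.)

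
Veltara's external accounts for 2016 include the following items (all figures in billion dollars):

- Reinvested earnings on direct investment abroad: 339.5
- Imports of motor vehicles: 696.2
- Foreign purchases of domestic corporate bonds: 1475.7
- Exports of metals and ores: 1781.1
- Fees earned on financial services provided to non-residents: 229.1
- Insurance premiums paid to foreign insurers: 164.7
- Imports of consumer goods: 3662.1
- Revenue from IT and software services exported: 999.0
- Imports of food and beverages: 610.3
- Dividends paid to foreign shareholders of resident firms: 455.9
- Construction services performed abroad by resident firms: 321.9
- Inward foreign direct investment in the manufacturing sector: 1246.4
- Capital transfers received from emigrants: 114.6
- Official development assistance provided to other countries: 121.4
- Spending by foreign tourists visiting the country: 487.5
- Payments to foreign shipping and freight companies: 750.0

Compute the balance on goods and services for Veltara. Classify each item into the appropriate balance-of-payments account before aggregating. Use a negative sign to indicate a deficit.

Goods: -610.3 + 1781.1 - 3662.1 - 696.2 = -3187.5
Services: 999.0 + 229.1 + 321.9 + 487.5 - 164.7 - 750.0 = 1122.8
Trade balance = -3187.5 + 1122.8 = -2064.7
(Excluded from the trade balance — primary income: reinvested earnings on direct investment abroad 339.5, dividends paid to foreign shareholders of resident firms 455.9; financial account: foreign purchases of domestic corporate bonds 1475.7, inward foreign direct investment in the manufacturing sector 1246.4; capital account: capital transfers received from emigrants 114.6; secondary income: official development assistance provided to other countries 121.4.)

-2064.7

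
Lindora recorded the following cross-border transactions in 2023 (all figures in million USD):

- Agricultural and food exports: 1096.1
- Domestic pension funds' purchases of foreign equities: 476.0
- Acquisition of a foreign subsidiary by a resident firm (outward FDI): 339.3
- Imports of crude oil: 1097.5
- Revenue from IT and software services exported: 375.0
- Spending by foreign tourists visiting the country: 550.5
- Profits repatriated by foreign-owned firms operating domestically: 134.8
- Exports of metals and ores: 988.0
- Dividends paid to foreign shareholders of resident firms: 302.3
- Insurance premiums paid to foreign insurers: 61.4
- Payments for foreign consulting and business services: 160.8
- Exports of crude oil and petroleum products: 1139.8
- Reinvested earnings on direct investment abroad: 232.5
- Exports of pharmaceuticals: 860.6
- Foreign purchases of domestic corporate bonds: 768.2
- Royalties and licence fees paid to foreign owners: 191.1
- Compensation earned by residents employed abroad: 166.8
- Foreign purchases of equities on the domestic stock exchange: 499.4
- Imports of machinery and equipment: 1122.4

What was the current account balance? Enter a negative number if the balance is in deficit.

2339.0

Goods: 1139.8 + 860.6 + 1096.1 - 1122.4 - 1097.5 + 988.0 = 1864.6
Services: -61.4 - 160.8 - 191.1 + 375.0 + 550.5 = 512.2
Primary income: -134.8 + 166.8 + 232.5 - 302.3 = -37.8
Current account = 1864.6 + 512.2 + (-37.8) = 2339.0
(Excluded from the current account — financial account: domestic pension funds' purchases of foreign equities 476.0, acquisition of a foreign subsidiary by a resident firm (outward FDI) 339.3, foreign purchases of domestic corporate bonds 768.2, foreign purchases of equities on the domestic stock exchange 499.4.)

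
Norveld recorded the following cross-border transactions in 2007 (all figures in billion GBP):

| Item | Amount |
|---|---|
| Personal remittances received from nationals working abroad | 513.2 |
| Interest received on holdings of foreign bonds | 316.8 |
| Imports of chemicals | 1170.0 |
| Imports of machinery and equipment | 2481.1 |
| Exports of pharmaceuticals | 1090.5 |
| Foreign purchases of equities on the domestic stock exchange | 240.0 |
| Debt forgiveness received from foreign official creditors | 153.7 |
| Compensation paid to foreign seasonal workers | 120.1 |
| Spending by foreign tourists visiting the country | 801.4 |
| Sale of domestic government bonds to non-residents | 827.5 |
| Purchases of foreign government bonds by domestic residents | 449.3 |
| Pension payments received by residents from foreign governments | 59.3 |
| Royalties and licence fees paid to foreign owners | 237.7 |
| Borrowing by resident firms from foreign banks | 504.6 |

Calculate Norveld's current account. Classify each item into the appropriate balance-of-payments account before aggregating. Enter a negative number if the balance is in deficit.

-1227.7

Goods: -1170.0 - 2481.1 + 1090.5 = -2560.6
Services: -237.7 + 801.4 = 563.7
Primary income: 316.8 - 120.1 = 196.7
Secondary income: 59.3 + 513.2 = 572.5
Current account = (-2560.6) + 563.7 + 196.7 + 572.5 = -1227.7
(Excluded from the current account — financial account: foreign purchases of equities on the domestic stock exchange 240.0, sale of domestic government bonds to non-residents 827.5, purchases of foreign government bonds by domestic residents 449.3, borrowing by resident firms from foreign banks 504.6; capital account: debt forgiveness received from foreign official creditors 153.7.)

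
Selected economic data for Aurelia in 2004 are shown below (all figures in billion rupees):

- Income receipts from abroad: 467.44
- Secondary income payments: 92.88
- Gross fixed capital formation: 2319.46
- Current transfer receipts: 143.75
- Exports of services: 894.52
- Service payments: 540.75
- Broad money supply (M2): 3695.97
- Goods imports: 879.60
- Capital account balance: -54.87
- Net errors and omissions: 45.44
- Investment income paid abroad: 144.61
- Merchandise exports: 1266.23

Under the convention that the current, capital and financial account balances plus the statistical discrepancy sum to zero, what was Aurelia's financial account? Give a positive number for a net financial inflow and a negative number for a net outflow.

-1104.67

Goods balance = 1266.23 - 879.60 = 386.63
Services balance = 894.52 - 540.75 = 353.77
Trade balance (goods + services) = 386.63 + 353.77 = 740.40
Net primary income = 467.44 - 144.61 = 322.83
Net secondary income = 143.75 - 92.88 = 50.87
Current account = 740.40 + 322.83 + 50.87 = 1114.10
Financial account = -(1114.10 + (-54.87) + 45.44) = -1104.67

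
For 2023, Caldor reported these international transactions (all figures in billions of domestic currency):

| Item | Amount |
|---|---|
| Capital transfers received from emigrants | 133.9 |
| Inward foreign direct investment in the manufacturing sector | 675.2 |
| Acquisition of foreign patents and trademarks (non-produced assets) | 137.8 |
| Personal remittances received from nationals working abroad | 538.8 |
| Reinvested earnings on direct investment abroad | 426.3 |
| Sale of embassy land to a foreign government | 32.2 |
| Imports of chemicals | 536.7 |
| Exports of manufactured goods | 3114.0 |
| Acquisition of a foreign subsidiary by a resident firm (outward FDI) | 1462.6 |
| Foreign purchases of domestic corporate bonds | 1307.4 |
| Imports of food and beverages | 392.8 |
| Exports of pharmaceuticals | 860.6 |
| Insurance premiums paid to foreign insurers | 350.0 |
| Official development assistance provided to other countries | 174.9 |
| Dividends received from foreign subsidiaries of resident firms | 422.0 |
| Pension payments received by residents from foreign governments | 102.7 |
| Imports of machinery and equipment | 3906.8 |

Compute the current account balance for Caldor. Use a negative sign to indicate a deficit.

Goods: 860.6 - 536.7 - 392.8 + 3114.0 - 3906.8 = -861.7
Services: -350.0
Primary income: 426.3 + 422.0 = 848.3
Secondary income: -174.9 + 102.7 + 538.8 = 466.6
Current account = (-861.7) + (-350.0) + 848.3 + 466.6 = 103.2
(Excluded from the current account — capital account: capital transfers received from emigrants 133.9, acquisition of foreign patents and trademarks (non-produced assets) 137.8, sale of embassy land to a foreign government 32.2; financial account: inward foreign direct investment in the manufacturing sector 675.2, acquisition of a foreign subsidiary by a resident firm (outward FDI) 1462.6, foreign purchases of domestic corporate bonds 1307.4.)

103.2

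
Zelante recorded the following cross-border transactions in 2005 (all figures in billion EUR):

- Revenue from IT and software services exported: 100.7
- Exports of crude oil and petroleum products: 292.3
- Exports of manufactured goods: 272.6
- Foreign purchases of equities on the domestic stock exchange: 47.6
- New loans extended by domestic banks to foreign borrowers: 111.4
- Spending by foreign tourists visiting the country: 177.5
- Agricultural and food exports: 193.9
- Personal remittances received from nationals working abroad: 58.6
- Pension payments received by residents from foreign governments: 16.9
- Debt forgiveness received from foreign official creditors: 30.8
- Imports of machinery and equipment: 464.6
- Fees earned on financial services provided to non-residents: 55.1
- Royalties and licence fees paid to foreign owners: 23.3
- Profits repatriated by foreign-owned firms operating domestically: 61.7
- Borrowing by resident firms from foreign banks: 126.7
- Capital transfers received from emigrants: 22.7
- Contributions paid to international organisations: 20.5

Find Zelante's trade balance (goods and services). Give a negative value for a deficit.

604.2

Goods: -464.6 + 292.3 + 272.6 + 193.9 = 294.2
Services: 55.1 + 100.7 + 177.5 - 23.3 = 310.0
Trade balance = 294.2 + 310.0 = 604.2
(Excluded from the trade balance — financial account: foreign purchases of equities on the domestic stock exchange 47.6, new loans extended by domestic banks to foreign borrowers 111.4, borrowing by resident firms from foreign banks 126.7; secondary income: personal remittances received from nationals working abroad 58.6, pension payments received by residents from foreign governments 16.9, contributions paid to international organisations 20.5; capital account: debt forgiveness received from foreign official creditors 30.8, capital transfers received from emigrants 22.7; primary income: profits repatriated by foreign-owned firms operating domestically 61.7.)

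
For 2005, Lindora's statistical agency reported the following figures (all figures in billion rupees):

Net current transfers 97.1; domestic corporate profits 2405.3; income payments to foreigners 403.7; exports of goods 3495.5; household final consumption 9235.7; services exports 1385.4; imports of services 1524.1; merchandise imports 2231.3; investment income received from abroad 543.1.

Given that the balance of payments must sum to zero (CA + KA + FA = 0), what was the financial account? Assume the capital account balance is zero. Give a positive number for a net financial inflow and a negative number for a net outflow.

-1362.0

Goods balance = 3495.5 - 2231.3 = 1264.2
Services balance = 1385.4 - 1524.1 = -138.7
Trade balance (goods + services) = 1264.2 + (-138.7) = 1125.5
Net primary income = 543.1 - 403.7 = 139.4
Net secondary income = 97.1
Current account = 1125.5 + 139.4 + 97.1 = 1362.0
Financial account = -(1362.0) = -1362.0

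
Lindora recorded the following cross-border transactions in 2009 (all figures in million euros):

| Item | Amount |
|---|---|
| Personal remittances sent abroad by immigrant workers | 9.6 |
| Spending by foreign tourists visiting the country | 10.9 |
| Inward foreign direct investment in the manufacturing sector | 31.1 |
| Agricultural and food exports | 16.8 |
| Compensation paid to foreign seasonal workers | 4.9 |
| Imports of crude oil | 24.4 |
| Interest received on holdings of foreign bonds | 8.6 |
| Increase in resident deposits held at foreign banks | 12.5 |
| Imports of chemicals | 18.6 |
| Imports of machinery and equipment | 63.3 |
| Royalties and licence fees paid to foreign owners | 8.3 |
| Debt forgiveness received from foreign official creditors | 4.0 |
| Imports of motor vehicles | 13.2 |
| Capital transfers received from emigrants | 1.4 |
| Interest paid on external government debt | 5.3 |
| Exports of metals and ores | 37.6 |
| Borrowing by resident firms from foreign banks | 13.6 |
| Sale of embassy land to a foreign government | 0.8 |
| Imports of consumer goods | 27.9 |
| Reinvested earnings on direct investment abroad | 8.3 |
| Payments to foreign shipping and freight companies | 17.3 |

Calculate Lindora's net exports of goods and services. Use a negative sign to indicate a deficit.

Goods: -27.9 - 18.6 + 37.6 - 24.4 - 63.3 + 16.8 - 13.2 = -93.0
Services: -17.3 + 10.9 - 8.3 = -14.7
Trade balance = -93.0 + (-14.7) = -107.7
(Excluded from the trade balance — secondary income: personal remittances sent abroad by immigrant workers 9.6; financial account: inward foreign direct investment in the manufacturing sector 31.1, increase in resident deposits held at foreign banks 12.5, borrowing by resident firms from foreign banks 13.6; primary income: compensation paid to foreign seasonal workers 4.9, interest received on holdings of foreign bonds 8.6, interest paid on external government debt 5.3, reinvested earnings on direct investment abroad 8.3; capital account: debt forgiveness received from foreign official creditors 4.0, capital transfers received from emigrants 1.4, sale of embassy land to a foreign government 0.8.)

-107.7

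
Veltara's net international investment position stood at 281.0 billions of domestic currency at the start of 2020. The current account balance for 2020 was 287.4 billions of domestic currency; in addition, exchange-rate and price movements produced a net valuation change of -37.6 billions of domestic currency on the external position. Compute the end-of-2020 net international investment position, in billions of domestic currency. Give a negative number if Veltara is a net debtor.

Change in NIIP = current account + net valuation change = 287.4 + (-37.6) = 249.8
End-of-year NIIP = 281.0 + 249.8 = 530.8

530.8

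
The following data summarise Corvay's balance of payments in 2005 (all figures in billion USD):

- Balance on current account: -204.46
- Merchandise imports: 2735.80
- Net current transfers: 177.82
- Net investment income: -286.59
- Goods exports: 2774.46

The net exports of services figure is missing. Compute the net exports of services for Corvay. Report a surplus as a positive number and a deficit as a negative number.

-134.35

Current account = goods balance + services balance + net primary income + net secondary income
Sum of the known components = -70.11
Net exports of services = CA - (known components) = -204.46 - (-70.11) = -134.35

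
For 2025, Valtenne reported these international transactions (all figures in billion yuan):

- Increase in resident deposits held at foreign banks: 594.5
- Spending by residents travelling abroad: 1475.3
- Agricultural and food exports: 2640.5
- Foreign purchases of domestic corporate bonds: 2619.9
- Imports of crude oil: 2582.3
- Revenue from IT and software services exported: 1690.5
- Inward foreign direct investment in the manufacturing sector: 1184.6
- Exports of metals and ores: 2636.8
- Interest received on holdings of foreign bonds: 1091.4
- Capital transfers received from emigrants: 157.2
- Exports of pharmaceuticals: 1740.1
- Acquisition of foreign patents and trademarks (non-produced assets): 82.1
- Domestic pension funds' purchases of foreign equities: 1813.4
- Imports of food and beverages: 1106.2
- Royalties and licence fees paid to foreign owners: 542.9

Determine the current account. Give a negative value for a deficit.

Goods: -2582.3 + 2640.5 + 1740.1 + 2636.8 - 1106.2 = 3328.9
Services: -1475.3 - 542.9 + 1690.5 = -327.7
Primary income: 1091.4
Current account = 3328.9 + (-327.7) + 1091.4 = 4092.6
(Excluded from the current account — financial account: increase in resident deposits held at foreign banks 594.5, foreign purchases of domestic corporate bonds 2619.9, inward foreign direct investment in the manufacturing sector 1184.6, domestic pension funds' purchases of foreign equities 1813.4; capital account: capital transfers received from emigrants 157.2, acquisition of foreign patents and trademarks (non-produced assets) 82.1.)

4092.6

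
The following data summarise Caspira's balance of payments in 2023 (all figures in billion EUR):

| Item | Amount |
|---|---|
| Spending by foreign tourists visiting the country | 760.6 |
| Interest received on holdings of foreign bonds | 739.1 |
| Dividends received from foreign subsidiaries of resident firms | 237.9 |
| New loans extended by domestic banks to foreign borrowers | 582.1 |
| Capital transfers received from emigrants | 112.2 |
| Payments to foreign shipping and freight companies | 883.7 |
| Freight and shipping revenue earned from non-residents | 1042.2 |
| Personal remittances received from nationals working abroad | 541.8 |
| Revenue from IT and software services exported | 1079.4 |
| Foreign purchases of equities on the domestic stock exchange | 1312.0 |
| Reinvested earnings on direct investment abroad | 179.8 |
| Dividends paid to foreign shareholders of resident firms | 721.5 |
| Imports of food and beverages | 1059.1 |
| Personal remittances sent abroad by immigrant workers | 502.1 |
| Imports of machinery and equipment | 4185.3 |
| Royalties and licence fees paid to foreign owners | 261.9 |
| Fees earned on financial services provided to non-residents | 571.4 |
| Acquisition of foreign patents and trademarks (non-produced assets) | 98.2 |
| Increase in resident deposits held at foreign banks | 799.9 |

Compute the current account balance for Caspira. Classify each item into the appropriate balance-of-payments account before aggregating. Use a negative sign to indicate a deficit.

-2461.4

Goods: -1059.1 - 4185.3 = -5244.4
Services: -261.9 - 883.7 + 1079.4 + 760.6 + 571.4 + 1042.2 = 2308.0
Primary income: 179.8 + 739.1 - 721.5 + 237.9 = 435.3
Secondary income: -502.1 + 541.8 = 39.7
Current account = (-5244.4) + 2308.0 + 435.3 + 39.7 = -2461.4
(Excluded from the current account — financial account: new loans extended by domestic banks to foreign borrowers 582.1, foreign purchases of equities on the domestic stock exchange 1312.0, increase in resident deposits held at foreign banks 799.9; capital account: capital transfers received from emigrants 112.2, acquisition of foreign patents and trademarks (non-produced assets) 98.2.)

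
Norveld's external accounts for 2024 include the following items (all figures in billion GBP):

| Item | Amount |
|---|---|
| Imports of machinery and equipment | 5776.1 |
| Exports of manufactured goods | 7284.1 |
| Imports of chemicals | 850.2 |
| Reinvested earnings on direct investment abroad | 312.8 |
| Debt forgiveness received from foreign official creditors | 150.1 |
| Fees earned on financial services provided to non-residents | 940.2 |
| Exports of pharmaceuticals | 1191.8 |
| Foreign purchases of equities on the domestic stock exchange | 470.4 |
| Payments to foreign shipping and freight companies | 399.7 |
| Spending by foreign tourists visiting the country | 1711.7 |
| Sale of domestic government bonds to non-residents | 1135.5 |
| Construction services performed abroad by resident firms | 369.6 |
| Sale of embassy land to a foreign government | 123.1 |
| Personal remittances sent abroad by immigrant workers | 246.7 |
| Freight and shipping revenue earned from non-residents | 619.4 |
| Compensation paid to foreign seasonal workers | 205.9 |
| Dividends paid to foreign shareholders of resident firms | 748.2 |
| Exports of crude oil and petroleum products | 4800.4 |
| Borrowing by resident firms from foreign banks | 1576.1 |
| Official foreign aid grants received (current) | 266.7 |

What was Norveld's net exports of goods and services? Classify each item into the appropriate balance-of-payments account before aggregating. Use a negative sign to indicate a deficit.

9891.2

Goods: 7284.1 - 850.2 - 5776.1 + 1191.8 + 4800.4 = 6650.0
Services: 940.2 + 369.6 - 399.7 + 1711.7 + 619.4 = 3241.2
Trade balance = 6650.0 + 3241.2 = 9891.2
(Excluded from the trade balance — primary income: reinvested earnings on direct investment abroad 312.8, compensation paid to foreign seasonal workers 205.9, dividends paid to foreign shareholders of resident firms 748.2; capital account: debt forgiveness received from foreign official creditors 150.1, sale of embassy land to a foreign government 123.1; financial account: foreign purchases of equities on the domestic stock exchange 470.4, sale of domestic government bonds to non-residents 1135.5, borrowing by resident firms from foreign banks 1576.1; secondary income: personal remittances sent abroad by immigrant workers 246.7, official foreign aid grants received (current) 266.7.)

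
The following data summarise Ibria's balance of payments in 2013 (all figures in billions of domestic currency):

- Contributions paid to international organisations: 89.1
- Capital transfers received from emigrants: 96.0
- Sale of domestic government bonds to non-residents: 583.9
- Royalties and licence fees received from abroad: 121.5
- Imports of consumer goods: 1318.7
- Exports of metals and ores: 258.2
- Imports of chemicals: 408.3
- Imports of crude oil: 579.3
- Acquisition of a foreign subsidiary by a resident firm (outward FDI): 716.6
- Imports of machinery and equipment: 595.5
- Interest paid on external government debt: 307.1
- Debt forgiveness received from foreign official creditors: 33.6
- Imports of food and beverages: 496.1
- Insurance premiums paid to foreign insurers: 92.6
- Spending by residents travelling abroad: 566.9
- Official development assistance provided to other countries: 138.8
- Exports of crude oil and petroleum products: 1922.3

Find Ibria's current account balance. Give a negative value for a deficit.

Goods: -579.3 - 496.1 - 1318.7 + 1922.3 - 408.3 - 595.5 + 258.2 = -1217.4
Services: 121.5 - 92.6 - 566.9 = -538.0
Primary income: -307.1
Secondary income: -89.1 - 138.8 = -227.9
Current account = (-1217.4) + (-538.0) + (-307.1) + (-227.9) = -2290.4
(Excluded from the current account — capital account: capital transfers received from emigrants 96.0, debt forgiveness received from foreign official creditors 33.6; financial account: sale of domestic government bonds to non-residents 583.9, acquisition of a foreign subsidiary by a resident firm (outward FDI) 716.6.)

-2290.4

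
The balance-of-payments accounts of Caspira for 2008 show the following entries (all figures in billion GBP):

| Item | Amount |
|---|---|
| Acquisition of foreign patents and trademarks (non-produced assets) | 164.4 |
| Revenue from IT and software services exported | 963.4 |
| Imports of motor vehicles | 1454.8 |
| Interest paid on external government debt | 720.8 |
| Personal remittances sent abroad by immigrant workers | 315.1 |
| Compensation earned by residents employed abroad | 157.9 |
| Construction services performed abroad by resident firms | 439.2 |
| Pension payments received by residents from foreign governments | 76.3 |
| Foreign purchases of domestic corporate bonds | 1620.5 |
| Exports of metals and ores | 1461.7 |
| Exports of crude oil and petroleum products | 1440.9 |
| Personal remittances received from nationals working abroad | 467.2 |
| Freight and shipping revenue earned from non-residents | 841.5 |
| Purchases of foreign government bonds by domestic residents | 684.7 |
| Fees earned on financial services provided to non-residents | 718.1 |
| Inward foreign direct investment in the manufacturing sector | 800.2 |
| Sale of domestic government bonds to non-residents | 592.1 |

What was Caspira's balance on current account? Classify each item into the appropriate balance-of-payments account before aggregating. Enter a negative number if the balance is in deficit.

Goods: -1454.8 + 1461.7 + 1440.9 = 1447.8
Services: 841.5 + 963.4 + 718.1 + 439.2 = 2962.2
Primary income: 157.9 - 720.8 = -562.9
Secondary income: 467.2 + 76.3 - 315.1 = 228.4
Current account = 1447.8 + 2962.2 + (-562.9) + 228.4 = 4075.5
(Excluded from the current account — capital account: acquisition of foreign patents and trademarks (non-produced assets) 164.4; financial account: foreign purchases of domestic corporate bonds 1620.5, purchases of foreign government bonds by domestic residents 684.7, inward foreign direct investment in the manufacturing sector 800.2, sale of domestic government bonds to non-residents 592.1.)

4075.5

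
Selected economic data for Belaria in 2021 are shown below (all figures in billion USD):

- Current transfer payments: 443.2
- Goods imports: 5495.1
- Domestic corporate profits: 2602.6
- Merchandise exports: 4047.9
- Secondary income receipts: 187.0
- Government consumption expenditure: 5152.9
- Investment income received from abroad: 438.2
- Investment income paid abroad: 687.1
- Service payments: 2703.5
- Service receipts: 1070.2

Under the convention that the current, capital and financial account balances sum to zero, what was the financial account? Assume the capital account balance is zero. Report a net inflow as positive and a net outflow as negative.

3585.6

Goods balance = 4047.9 - 5495.1 = -1447.2
Services balance = 1070.2 - 2703.5 = -1633.3
Trade balance (goods + services) = -1447.2 + (-1633.3) = -3080.5
Net primary income = 438.2 - 687.1 = -248.9
Net secondary income = 187.0 - 443.2 = -256.2
Current account = -3080.5 + (-248.9) + (-256.2) = -3585.6
Financial account = -(-3585.6) = 3585.6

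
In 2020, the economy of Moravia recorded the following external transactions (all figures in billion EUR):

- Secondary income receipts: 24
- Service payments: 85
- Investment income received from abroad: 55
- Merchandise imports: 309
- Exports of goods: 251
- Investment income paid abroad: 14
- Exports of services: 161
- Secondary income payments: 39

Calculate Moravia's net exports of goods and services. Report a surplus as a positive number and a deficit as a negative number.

Goods balance = 251 - 309 = -58
Services balance = 161 - 85 = 76
Trade balance (goods + services) = -58 + 76 = 18

18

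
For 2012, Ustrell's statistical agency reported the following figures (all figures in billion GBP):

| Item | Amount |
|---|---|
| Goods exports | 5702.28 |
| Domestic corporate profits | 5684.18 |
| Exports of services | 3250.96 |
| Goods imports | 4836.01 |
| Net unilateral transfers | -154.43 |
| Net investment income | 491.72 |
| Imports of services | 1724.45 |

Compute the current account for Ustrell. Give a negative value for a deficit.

Goods balance = 5702.28 - 4836.01 = 866.27
Services balance = 3250.96 - 1724.45 = 1526.51
Trade balance (goods + services) = 866.27 + 1526.51 = 2392.78
Net primary income = 491.72
Net secondary income = -154.43
Current account = 2392.78 + 491.72 + (-154.43) = 2730.07

2730.07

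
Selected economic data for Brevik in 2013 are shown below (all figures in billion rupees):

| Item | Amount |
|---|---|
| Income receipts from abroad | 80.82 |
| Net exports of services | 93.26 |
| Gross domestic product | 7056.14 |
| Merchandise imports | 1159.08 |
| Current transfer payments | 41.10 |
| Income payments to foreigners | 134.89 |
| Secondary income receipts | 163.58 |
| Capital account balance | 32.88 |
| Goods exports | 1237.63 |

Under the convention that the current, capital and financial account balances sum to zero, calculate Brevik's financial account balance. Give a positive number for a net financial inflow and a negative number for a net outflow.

Goods balance = 1237.63 - 1159.08 = 78.55
Services balance = 93.26
Trade balance (goods + services) = 78.55 + 93.26 = 171.81
Net primary income = 80.82 - 134.89 = -54.07
Net secondary income = 163.58 - 41.10 = 122.48
Current account = 171.81 + (-54.07) + 122.48 = 240.22
Financial account = -(240.22 + 32.88) = -273.10

-273.10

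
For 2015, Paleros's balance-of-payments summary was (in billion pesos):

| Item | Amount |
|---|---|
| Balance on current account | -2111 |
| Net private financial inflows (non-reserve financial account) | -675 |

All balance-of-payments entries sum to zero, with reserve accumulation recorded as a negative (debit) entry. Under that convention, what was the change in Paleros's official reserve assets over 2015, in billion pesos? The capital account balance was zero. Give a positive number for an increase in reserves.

-2786

Official reserve transactions balance = -((-2111) + (-675)) = 2786
An accumulation of reserves is recorded as a debit (negative entry), so the change in the stock of reserves is the negative of that balance.
Change in official reserves = -(2786) = -2786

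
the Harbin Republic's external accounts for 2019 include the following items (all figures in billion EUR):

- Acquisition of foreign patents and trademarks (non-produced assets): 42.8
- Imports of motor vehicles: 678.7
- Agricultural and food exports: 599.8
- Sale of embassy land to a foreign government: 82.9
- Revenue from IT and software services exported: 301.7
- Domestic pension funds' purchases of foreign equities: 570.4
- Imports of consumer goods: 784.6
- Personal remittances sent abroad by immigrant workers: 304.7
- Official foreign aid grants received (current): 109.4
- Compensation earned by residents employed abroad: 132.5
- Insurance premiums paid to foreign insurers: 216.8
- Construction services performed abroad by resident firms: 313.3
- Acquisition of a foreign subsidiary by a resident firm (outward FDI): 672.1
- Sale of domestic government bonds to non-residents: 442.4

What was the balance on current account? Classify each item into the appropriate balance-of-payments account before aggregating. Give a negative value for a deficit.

Goods: 599.8 - 784.6 - 678.7 = -863.5
Services: 301.7 + 313.3 - 216.8 = 398.2
Primary income: 132.5
Secondary income: -304.7 + 109.4 = -195.3
Current account = (-863.5) + 398.2 + 132.5 + (-195.3) = -528.1
(Excluded from the current account — capital account: acquisition of foreign patents and trademarks (non-produced assets) 42.8, sale of embassy land to a foreign government 82.9; financial account: domestic pension funds' purchases of foreign equities 570.4, acquisition of a foreign subsidiary by a resident firm (outward FDI) 672.1, sale of domestic government bonds to non-residents 442.4.)

-528.1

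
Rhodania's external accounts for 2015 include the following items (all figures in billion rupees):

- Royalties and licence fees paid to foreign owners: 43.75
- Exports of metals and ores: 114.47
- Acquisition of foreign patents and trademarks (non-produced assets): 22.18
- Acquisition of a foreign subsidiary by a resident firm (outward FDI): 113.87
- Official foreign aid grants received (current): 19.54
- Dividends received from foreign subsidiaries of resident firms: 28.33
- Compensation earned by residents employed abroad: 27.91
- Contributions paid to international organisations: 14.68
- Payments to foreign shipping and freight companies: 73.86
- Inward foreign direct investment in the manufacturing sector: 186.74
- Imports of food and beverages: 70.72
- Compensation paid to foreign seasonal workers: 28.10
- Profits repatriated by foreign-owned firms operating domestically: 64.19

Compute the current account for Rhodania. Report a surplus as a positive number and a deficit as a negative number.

Goods: -70.72 + 114.47 = 43.75
Services: -73.86 - 43.75 = -117.61
Primary income: -28.10 + 27.91 - 64.19 + 28.33 = -36.05
Secondary income: -14.68 + 19.54 = 4.86
Current account = 43.75 + (-117.61) + (-36.05) + 4.86 = -105.05
(Excluded from the current account — capital account: acquisition of foreign patents and trademarks (non-produced assets) 22.18; financial account: acquisition of a foreign subsidiary by a resident firm (outward FDI) 113.87, inward foreign direct investment in the manufacturing sector 186.74.)

-105.05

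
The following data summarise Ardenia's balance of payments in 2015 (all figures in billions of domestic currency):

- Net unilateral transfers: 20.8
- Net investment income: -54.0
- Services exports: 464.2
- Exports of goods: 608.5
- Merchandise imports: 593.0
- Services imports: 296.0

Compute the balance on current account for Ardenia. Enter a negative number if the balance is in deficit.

Goods balance = 608.5 - 593.0 = 15.5
Services balance = 464.2 - 296.0 = 168.2
Trade balance (goods + services) = 15.5 + 168.2 = 183.7
Net primary income = -54.0
Net secondary income = 20.8
Current account = 183.7 + (-54.0) + 20.8 = 150.5

150.5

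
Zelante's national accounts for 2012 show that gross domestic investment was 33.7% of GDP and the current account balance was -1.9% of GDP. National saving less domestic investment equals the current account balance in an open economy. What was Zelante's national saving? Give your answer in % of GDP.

31.8

S = I + CA = 33.7 + (-1.9) = 31.8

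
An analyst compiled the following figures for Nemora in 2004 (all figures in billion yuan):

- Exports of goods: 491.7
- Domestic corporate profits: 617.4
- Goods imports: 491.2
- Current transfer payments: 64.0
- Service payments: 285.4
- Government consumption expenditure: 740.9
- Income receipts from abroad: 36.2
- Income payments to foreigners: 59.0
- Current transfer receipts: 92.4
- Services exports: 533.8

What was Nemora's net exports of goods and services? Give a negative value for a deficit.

Goods balance = 491.7 - 491.2 = 0.5
Services balance = 533.8 - 285.4 = 248.4
Trade balance (goods + services) = 0.5 + 248.4 = 248.9

248.9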